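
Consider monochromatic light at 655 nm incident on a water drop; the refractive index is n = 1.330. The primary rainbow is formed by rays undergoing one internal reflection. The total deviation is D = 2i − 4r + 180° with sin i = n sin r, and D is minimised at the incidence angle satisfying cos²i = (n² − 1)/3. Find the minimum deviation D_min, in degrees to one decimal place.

137.5°

cos²i = (1.76890 − 1)/3 = 0.25630; i = arccos(0.50626) = 59.585°.
sin r = sin 59.585°/1.330 = 0.64841; r = 40.422°.
D_min = 2·59.585° − 4·40.422° + 180° = 137.484°.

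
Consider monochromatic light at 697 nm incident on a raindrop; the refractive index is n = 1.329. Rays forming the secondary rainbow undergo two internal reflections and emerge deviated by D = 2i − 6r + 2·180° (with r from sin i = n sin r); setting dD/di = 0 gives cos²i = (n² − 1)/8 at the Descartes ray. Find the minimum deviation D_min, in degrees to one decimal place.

cos²i = (1.76624 − 1)/8 = 0.09578; i = arccos(0.30948) = 71.972°.
sin r = sin 71.972°/1.329 = 0.71550; r = 45.685°.
D_min = 2·71.972° − 6·45.685° + 360° = 229.837°.

229.8°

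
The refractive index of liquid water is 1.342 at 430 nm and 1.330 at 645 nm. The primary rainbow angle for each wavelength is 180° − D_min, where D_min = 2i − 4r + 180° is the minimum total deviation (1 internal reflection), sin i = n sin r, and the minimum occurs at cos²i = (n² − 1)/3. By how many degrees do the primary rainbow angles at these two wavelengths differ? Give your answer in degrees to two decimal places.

At 430 nm (n = 1.342): cos²i = 0.26699 → i = 58.888°, r = 39.641°, D_min = 139.213°, rainbow angle = 40.787°.
At 645 nm (n = 1.330): cos²i = 0.25630 → i = 59.585°, r = 40.422°, D_min = 137.484°, rainbow angle = 42.516°.
Angular width = |40.787° − 42.516°| = 1.729°.

1.73°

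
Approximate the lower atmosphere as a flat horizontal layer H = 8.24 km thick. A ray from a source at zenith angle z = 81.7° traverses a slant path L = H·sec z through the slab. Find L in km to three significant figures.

57.1 km

sec z = 1/cos 81.7° = 6.9273.
L = 8.24 × 6.9273 = 57.081 km.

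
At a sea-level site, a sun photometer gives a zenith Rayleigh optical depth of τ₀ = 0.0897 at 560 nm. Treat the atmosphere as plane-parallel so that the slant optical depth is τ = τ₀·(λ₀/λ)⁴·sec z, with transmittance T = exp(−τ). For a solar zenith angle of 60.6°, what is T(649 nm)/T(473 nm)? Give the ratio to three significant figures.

Airmass: sec 60.6° = 2.0371.
τ(649 nm) = 0.0897 × (560/649)⁴ × 2.0371 = 0.0897 × 0.5543 × 2.0371 = 0.1013.
τ(473 nm) = 0.0897 × (560/473)⁴ × 2.0371 = 0.0897 × 1.9648 × 2.0371 = 0.3590.
T(649)/T(473) = exp(τ_B − τ_A) = exp(0.2577) = 1.2940.

1.29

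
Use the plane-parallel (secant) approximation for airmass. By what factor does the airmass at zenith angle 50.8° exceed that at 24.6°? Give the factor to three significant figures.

1.44

X(50.8°)/X(24.6°) = sec 50.8° / sec 24.6° = cos 24.6° / cos 50.8° = 0.9092/0.6320 = 1.4386.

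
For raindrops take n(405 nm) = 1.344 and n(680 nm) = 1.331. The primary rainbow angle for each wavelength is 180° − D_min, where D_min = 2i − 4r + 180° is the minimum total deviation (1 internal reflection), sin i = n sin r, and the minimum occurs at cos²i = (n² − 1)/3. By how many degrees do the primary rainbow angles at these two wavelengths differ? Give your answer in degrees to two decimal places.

At 405 nm (n = 1.344): cos²i = 0.26878 → i = 58.772°, r = 39.512°, D_min = 139.495°, rainbow angle = 40.505°.
At 680 nm (n = 1.331): cos²i = 0.25719 → i = 59.527°, r = 40.356°, D_min = 137.630°, rainbow angle = 42.370°.
Angular width = |40.505° − 42.370°| = 1.865°.

1.86°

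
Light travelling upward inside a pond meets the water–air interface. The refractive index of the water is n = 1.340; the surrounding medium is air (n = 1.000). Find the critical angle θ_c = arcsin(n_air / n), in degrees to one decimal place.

sin θ_c = n_air / n = 1.000 / 1.340 = 0.7463.
θ_c = arcsin(0.7463) = 48.27°.

48.3°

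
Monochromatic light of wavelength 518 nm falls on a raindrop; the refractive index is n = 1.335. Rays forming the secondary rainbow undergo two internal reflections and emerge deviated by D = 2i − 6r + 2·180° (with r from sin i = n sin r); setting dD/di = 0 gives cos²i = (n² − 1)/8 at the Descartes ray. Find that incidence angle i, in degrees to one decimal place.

cos²i = (1.335² − 1)/8 = (1.78222 − 1)/8 = 0.09778.
cos i = 0.31269, so i = 71.778°.

71.8°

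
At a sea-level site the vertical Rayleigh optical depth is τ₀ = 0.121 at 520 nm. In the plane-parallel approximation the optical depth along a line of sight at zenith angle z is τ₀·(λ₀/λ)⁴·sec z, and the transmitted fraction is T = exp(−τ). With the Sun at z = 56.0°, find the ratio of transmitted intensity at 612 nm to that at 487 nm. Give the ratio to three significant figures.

1.18

Airmass: sec 56.0° = 1.7883.
τ(612 nm) = 0.121 × (520/612)⁴ × 1.7883 = 0.121 × 0.5212 × 1.7883 = 0.1128.
τ(487 nm) = 0.121 × (520/487)⁴ × 1.7883 = 0.121 × 1.2999 × 1.7883 = 0.2813.
T(612)/T(487) = exp(τ_B − τ_A) = exp(0.1685) = 1.1835.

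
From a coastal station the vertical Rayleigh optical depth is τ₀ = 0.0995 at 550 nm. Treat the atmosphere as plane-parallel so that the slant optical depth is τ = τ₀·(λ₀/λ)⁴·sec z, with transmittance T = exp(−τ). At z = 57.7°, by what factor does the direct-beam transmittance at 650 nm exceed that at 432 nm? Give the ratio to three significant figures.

Airmass: sec 57.7° = 1.8714.
τ(650 nm) = 0.0995 × (550/650)⁴ × 1.8714 = 0.0995 × 0.5126 × 1.8714 = 0.0955.
τ(432 nm) = 0.0995 × (550/432)⁴ × 1.8714 = 0.0995 × 2.6273 × 1.8714 = 0.4892.
T(650)/T(432) = exp(τ_B − τ_A) = exp(0.3938) = 1.4826.

1.48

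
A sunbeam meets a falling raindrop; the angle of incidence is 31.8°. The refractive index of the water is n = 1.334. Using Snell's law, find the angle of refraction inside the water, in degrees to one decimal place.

23.3°

Snell: sin θ_r = sin θ_i / n = sin 31.8° / 1.334 = 0.5270 / 1.334 = 0.3950.
θ_r = arcsin(0.3950) = 23.27°.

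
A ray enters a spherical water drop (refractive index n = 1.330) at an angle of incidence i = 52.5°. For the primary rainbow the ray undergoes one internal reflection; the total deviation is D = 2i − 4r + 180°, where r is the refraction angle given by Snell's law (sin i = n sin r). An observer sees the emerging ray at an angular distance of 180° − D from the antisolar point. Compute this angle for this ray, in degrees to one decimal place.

sin r = sin 52.5° / 1.330 = 0.7934/1.330 = 0.5965; r = 36.62°.
D = 2·52.5° − 4·36.62° + 180° = 105.00° − 146.48° + 180° = 138.52°.
Angle from antisolar point = 180° − D = 41.48°.

41.5°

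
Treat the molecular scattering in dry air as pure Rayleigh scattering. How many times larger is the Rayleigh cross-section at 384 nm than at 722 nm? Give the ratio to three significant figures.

Rayleigh scattering ∝ λ⁻⁴, so the ratio of coefficients is the inverse fourth power of the wavelength ratio.
σ(384)/σ(722) = (722/384)⁴ = (1.8802)⁴ = 12.5.

12.5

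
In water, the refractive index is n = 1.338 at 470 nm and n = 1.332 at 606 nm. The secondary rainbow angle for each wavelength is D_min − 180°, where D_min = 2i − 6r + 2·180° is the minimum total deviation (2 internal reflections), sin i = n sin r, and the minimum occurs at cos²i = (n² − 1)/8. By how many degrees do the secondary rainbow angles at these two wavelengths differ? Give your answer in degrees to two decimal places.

At 470 nm (n = 1.338): cos²i = 0.09878 → i = 71.682°, r = 45.195°, D_min = 232.193°, rainbow angle = 52.193°.
At 606 nm (n = 1.332): cos²i = 0.09678 → i = 71.875°, r = 45.520°, D_min = 230.628°, rainbow angle = 50.628°.
Angular width = |52.193° − 50.628°| = 1.564°.

1.56°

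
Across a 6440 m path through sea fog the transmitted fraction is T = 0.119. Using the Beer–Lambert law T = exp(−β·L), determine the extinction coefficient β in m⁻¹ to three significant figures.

Beer–Lambert: T = exp(−βL) ⇒ β = −ln(T)/L = −ln(0.119)/6440 = 2.1286/6440 = 0.0003305 m⁻¹.

0.000331 m⁻¹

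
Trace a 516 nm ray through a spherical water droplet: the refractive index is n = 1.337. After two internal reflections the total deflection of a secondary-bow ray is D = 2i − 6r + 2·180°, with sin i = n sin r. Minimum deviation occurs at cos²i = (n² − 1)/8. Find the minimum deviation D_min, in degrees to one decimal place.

231.9°

cos²i = (1.78757 − 1)/8 = 0.09845; i = arccos(0.31376) = 71.714°.
sin r = sin 71.714°/1.337 = 0.71017; r = 45.249°.
D_min = 2·71.714° − 6·45.249° + 360° = 231.934°.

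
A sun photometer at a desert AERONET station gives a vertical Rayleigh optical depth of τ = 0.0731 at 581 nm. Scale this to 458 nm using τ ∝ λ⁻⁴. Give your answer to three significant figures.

τ(458 nm) = τ(581 nm) × (581/458)⁴ = 0.0731 × (1.2686)⁴ = 0.0731 × 2.5897 = 0.1893.

0.189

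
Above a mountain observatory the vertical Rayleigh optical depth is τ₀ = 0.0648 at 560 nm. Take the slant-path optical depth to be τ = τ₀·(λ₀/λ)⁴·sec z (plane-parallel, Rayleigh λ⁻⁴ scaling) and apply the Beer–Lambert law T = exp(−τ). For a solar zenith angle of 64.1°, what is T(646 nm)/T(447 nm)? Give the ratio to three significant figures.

1.33

Airmass: sec 64.1° = 2.2894.
τ(646 nm) = 0.0648 × (560/646)⁴ × 2.2894 = 0.0648 × 0.5647 × 2.2894 = 0.0838.
τ(447 nm) = 0.0648 × (560/447)⁴ × 2.2894 = 0.0648 × 2.4633 × 2.2894 = 0.3654.
T(646)/T(447) = exp(τ_B − τ_A) = exp(0.2817) = 1.3253.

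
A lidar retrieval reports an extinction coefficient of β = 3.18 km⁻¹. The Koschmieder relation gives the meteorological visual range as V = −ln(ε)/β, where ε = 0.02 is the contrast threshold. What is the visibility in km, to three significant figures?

V = −ln(0.02) / 3.18 = 3.912 / 3.18 = 1.2302 km.

1.23 km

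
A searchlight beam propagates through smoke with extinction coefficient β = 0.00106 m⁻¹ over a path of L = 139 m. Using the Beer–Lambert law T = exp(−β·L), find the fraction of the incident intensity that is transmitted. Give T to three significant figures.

0.863

τ = β·L = 0.00106 × 139 = 0.1473.
T = exp(−0.1473) = 0.8630.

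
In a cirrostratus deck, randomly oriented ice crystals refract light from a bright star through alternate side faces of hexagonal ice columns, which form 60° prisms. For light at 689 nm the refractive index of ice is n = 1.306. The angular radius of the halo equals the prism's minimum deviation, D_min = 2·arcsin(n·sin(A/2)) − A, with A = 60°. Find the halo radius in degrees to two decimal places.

n·sin(A/2) = 1.306 × sin 30° = 1.306 × 0.5000 = 0.6530.
D_min = 2·arcsin(0.6530) − 60° = 2 × 40.768° − 60° = 21.536°.

21.54°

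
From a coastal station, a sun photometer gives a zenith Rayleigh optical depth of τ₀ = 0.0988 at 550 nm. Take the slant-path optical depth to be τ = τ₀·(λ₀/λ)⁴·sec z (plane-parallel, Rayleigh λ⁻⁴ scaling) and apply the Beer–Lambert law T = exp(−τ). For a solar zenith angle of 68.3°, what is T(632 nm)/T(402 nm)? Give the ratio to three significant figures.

Airmass: sec 68.3° = 2.7046.
τ(632 nm) = 0.0988 × (550/632)⁴ × 2.7046 = 0.0988 × 0.5736 × 2.7046 = 0.1533.
τ(402 nm) = 0.0988 × (550/402)⁴ × 2.7046 = 0.0988 × 3.5039 × 2.7046 = 0.9363.
T(632)/T(402) = exp(τ_B − τ_A) = exp(0.7830) = 2.1880.

2.19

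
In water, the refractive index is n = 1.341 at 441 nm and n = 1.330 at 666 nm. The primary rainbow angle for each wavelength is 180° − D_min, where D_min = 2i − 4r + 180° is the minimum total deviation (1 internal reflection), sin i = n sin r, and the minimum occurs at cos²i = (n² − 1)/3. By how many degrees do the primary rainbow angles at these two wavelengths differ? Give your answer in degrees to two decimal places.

1.59°

At 441 nm (n = 1.341): cos²i = 0.26609 → i = 58.946°, r = 39.705°, D_min = 139.071°, rainbow angle = 40.929°.
At 666 nm (n = 1.330): cos²i = 0.25630 → i = 59.585°, r = 40.422°, D_min = 137.484°, rainbow angle = 42.516°.
Angular width = |40.929° − 42.516°| = 1.588°.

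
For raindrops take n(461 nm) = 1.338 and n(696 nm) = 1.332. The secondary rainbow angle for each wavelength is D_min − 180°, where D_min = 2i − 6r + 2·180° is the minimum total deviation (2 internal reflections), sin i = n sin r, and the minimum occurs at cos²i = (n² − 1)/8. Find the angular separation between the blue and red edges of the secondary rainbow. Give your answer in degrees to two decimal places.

At 461 nm (n = 1.338): cos²i = 0.09878 → i = 71.682°, r = 45.195°, D_min = 232.193°, rainbow angle = 52.193°.
At 696 nm (n = 1.332): cos²i = 0.09678 → i = 71.875°, r = 45.520°, D_min = 230.628°, rainbow angle = 50.628°.
Angular width = |52.193° − 50.628°| = 1.564°.

1.56°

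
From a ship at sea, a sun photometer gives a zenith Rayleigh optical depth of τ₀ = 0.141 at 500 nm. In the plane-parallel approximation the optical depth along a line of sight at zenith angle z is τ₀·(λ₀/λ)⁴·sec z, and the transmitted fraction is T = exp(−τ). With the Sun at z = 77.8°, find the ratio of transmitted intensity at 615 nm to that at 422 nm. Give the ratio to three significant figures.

Airmass: sec 77.8° = 4.7321.
τ(615 nm) = 0.141 × (500/615)⁴ × 4.7321 = 0.141 × 0.4369 × 4.7321 = 0.2915.
τ(422 nm) = 0.141 × (500/422)⁴ × 4.7321 = 0.141 × 1.9707 × 4.7321 = 1.3149.
T(615)/T(422) = exp(τ_B − τ_A) = exp(1.0234) = 2.7827.

2.78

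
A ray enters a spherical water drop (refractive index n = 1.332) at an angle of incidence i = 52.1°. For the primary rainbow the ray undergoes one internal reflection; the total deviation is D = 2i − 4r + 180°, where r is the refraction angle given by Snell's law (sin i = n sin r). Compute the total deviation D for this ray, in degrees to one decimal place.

138.9°

sin r = sin 52.1° / 1.332 = 0.7891/1.332 = 0.5924; r = 36.33°.
D = 2·52.1° − 4·36.33° + 180° = 104.20° − 145.31° + 180° = 138.89°.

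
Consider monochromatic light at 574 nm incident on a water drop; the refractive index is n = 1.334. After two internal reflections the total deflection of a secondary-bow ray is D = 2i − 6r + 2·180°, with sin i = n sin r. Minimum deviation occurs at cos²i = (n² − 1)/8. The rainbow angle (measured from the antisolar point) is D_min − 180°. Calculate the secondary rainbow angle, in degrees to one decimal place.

cos²i = (1.77956 − 1)/8 = 0.09744; i = arccos(0.31216) = 71.810°.
sin r = sin 71.810°/1.334 = 0.71217; r = 45.411°.
D_min = 2·71.810° − 6·45.411° + 360° = 231.153°.
Rainbow angle = D_min − 180° = 51.153°.

51.2°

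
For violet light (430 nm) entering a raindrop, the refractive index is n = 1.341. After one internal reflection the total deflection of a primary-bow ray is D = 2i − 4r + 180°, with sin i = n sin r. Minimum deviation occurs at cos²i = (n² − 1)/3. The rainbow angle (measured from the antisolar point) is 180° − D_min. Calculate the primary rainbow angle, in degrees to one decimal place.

cos²i = (1.79828 − 1)/3 = 0.26609; i = arccos(0.51584) = 58.946°.
sin r = sin 58.946°/1.341 = 0.63884; r = 39.705°.
D_min = 2·58.946° − 4·39.705° + 180° = 139.071°.
Rainbow angle = 180° − D_min = 40.929°.

40.9°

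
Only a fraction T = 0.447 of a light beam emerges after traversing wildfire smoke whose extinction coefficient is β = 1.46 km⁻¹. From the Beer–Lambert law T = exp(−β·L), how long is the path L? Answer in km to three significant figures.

Beer–Lambert: T = exp(−βL) ⇒ L = −ln(T)/β = −ln(0.447)/1.46 = 0.8052/1.46 = 0.5515 km.

0.552 km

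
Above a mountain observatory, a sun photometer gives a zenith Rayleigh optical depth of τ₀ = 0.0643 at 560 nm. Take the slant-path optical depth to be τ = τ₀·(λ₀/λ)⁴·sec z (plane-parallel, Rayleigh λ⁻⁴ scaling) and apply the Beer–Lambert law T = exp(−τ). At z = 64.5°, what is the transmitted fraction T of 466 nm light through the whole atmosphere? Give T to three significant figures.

0.732

sec 64.5° = 2.3228.
τ = 0.0643 × (560/466)⁴ × 2.3228 = 0.0643 × 2.0855 × 2.3228 = 0.3115.
T = exp(−0.3115) = 0.7324.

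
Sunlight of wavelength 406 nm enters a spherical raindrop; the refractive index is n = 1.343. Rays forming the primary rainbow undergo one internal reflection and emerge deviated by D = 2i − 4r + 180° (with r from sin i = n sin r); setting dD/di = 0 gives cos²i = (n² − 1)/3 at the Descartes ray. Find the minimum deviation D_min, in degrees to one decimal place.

139.4°

cos²i = (1.80365 − 1)/3 = 0.26788; i = arccos(0.51757) = 58.830°.
sin r = sin 58.830°/1.343 = 0.63711; r = 39.577°.
D_min = 2·58.830° − 4·39.577° + 180° = 139.354°.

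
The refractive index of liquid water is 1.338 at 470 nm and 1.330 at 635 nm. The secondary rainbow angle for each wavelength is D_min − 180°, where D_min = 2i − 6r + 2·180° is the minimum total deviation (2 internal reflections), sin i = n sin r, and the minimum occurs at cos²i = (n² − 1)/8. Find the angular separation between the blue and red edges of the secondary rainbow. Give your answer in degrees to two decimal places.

2.09°

At 470 nm (n = 1.338): cos²i = 0.09878 → i = 71.682°, r = 45.195°, D_min = 232.193°, rainbow angle = 52.193°.
At 635 nm (n = 1.330): cos²i = 0.09611 → i = 71.940°, r = 45.630°, D_min = 230.101°, rainbow angle = 50.101°.
Angular width = |52.193° − 50.101°| = 2.092°.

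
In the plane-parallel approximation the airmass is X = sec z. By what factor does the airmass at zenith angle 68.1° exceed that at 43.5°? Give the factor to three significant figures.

1.94

X(68.1°)/X(43.5°) = sec 68.1° / sec 43.5° = cos 43.5° / cos 68.1° = 0.7254/0.3730 = 1.9448.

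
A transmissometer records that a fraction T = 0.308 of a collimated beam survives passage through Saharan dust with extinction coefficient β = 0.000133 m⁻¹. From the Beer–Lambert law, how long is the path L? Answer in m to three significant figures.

8850 m

Beer–Lambert: T = exp(−βL) ⇒ L = −ln(T)/β = −ln(0.308)/0.000133 = 1.1777/0.000133 = 8855 m.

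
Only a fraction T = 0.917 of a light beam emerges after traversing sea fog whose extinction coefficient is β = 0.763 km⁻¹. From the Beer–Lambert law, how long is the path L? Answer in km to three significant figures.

0.114 km

Beer–Lambert: T = exp(−βL) ⇒ L = −ln(T)/β = −ln(0.917)/0.763 = 0.0866/0.763 = 0.1136 km.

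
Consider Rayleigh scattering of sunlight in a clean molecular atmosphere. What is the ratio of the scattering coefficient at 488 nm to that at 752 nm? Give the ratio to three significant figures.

5.64

Rayleigh scattering ∝ λ⁻⁴, so the ratio of coefficients is the inverse fourth power of the wavelength ratio.
σ(488)/σ(752) = (752/488)⁴ = (1.5410)⁴ = 5.639.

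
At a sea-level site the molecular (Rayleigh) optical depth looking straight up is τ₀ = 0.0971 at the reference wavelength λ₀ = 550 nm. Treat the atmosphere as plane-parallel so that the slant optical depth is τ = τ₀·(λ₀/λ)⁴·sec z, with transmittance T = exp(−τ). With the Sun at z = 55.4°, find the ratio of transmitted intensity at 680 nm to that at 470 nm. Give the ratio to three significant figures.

Airmass: sec 55.4° = 1.7610.
τ(680 nm) = 0.0971 × (550/680)⁴ × 1.7610 = 0.0971 × 0.4280 × 1.7610 = 0.0732.
τ(470 nm) = 0.0971 × (550/470)⁴ × 1.7610 = 0.0971 × 1.8753 × 1.7610 = 0.3207.
T(680)/T(470) = exp(τ_B − τ_A) = exp(0.2475) = 1.2808.

1.28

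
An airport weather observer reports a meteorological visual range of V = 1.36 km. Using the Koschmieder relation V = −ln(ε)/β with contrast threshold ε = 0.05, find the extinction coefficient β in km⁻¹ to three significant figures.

2.20 km⁻¹

β = −ln(0.05) / V = 2.996 / 1.36 = 2.2027 km⁻¹.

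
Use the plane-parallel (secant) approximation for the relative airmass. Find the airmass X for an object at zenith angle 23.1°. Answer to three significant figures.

X = sec z = 1/cos 23.1° = 1/0.9198 = 1.0872.

1.09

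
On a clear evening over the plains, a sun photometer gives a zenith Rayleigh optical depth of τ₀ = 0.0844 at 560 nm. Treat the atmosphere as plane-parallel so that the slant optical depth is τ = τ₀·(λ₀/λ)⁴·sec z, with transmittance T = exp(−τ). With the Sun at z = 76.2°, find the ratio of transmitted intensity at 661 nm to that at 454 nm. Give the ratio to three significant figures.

Airmass: sec 76.2° = 4.1923.
τ(661 nm) = 0.0844 × (560/661)⁴ × 4.1923 = 0.0844 × 0.5152 × 4.1923 = 0.1823.
τ(454 nm) = 0.0844 × (560/454)⁴ × 4.1923 = 0.0844 × 2.3149 × 4.1923 = 0.8191.
T(661)/T(454) = exp(τ_B − τ_A) = exp(0.6368) = 1.8904.

1.89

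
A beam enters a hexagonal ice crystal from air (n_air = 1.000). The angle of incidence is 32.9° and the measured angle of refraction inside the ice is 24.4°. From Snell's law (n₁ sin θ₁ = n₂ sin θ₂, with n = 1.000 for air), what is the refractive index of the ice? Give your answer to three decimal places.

1.315

n = sin θ_i / sin θ_r = sin 32.9° / sin 24.4° = 0.5432 / 0.4131 = 1.3149.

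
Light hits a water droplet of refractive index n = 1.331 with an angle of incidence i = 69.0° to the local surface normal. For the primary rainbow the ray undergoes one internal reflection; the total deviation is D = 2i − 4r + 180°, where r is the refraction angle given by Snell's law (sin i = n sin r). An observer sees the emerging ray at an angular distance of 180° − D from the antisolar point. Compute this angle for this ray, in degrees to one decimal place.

40.2°

sin r = sin 69.0° / 1.331 = 0.9336/1.331 = 0.7014; r = 44.54°.
D = 2·69.0° − 4·44.54° + 180° = 138.00° − 178.16° + 180° = 139.84°.
Angle from antisolar point = 180° − D = 40.16°.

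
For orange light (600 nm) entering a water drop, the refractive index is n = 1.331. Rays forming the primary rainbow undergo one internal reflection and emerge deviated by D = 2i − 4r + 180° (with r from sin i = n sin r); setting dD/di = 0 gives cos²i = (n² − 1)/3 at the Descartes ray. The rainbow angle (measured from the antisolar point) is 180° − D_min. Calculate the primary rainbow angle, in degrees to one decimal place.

cos²i = (1.77156 − 1)/3 = 0.25719; i = arccos(0.50714) = 59.527°.
sin r = sin 59.527°/1.331 = 0.64753; r = 40.356°.
D_min = 2·59.527° − 4·40.356° + 180° = 137.630°.
Rainbow angle = 180° − D_min = 42.370°.

42.4°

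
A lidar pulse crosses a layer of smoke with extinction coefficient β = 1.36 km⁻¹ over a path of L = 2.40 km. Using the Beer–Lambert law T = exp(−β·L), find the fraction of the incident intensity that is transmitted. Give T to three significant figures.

0.0382

τ = β·L = 1.36 × 2.40 = 3.2640.
T = exp(−3.2640) = 0.0382.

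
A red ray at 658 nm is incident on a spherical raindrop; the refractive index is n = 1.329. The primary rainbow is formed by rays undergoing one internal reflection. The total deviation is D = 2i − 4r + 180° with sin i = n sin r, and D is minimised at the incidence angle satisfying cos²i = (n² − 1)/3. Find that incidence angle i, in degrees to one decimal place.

59.6°

cos²i = (1.329² − 1)/3 = (1.76624 − 1)/3 = 0.25541.
cos i = 0.50538, so i = 59.643°.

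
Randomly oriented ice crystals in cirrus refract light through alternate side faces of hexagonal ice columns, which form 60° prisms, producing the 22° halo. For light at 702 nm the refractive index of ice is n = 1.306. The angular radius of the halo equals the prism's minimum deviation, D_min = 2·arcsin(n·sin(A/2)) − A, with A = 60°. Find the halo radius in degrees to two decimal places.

n·sin(A/2) = 1.306 × sin 30° = 1.306 × 0.5000 = 0.6530.
D_min = 2·arcsin(0.6530) − 60° = 2 × 40.768° − 60° = 21.536°.

21.54°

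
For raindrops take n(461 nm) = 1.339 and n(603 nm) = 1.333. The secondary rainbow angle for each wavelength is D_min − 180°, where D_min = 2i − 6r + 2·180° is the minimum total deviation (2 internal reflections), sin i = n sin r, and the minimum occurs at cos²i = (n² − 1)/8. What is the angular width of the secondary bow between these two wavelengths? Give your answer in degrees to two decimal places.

At 461 nm (n = 1.339): cos²i = 0.09912 → i = 71.650°, r = 45.141°, D_min = 232.451°, rainbow angle = 52.451°.
At 603 nm (n = 1.333): cos²i = 0.09711 → i = 71.843°, r = 45.466°, D_min = 230.891°, rainbow angle = 50.891°.
Angular width = |52.451° − 50.891°| = 1.560°.

1.56°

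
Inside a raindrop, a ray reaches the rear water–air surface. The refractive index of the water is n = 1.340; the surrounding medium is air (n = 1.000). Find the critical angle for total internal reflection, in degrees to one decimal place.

48.3°

sin θ_c = n_air / n = 1.000 / 1.340 = 0.7463.
θ_c = arcsin(0.7463) = 48.27°.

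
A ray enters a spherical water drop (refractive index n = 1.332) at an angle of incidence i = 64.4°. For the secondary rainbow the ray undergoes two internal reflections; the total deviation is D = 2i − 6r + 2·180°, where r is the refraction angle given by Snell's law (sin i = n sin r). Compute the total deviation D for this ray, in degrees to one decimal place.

233.1°

sin r = sin 64.4° / 1.332 = 0.9018/1.332 = 0.6771; r = 42.61°.
D = 2·64.4° − 6·42.61° + 2·180° = 128.80° − 255.68° + 360° = 233.12°.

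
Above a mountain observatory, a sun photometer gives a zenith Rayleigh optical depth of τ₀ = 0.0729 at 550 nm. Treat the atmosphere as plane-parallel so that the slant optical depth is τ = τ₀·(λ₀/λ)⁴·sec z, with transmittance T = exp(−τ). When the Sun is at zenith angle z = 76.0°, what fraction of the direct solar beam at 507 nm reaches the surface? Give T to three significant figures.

sec 76.0° = 4.1336.
τ = 0.0729 × (550/507)⁴ × 4.1336 = 0.0729 × 1.3849 × 4.1336 = 0.4173.
T = exp(−0.4173) = 0.6588.

0.659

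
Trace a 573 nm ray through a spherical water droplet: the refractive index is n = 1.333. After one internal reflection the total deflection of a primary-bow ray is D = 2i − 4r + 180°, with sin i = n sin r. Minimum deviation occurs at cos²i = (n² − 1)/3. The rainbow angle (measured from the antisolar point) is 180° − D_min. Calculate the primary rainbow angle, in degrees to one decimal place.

cos²i = (1.77689 − 1)/3 = 0.25896; i = arccos(0.50888) = 59.410°.
sin r = sin 59.410°/1.333 = 0.64579; r = 40.225°.
D_min = 2·59.410° − 4·40.225° + 180° = 137.922°.
Rainbow angle = 180° − D_min = 42.078°.

42.1°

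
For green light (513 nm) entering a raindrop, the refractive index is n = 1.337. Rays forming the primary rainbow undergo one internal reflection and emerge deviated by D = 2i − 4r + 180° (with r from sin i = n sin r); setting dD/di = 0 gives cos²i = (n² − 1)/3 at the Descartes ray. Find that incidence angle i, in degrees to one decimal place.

cos²i = (1.337² − 1)/3 = (1.78757 − 1)/3 = 0.26252.
cos i = 0.51237, so i = 59.178°.

59.2°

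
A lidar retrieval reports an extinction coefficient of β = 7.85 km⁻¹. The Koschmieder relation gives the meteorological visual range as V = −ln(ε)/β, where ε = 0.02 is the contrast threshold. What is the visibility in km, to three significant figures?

0.498 km

V = −ln(0.02) / 7.85 = 3.912 / 7.85 = 0.4983 km.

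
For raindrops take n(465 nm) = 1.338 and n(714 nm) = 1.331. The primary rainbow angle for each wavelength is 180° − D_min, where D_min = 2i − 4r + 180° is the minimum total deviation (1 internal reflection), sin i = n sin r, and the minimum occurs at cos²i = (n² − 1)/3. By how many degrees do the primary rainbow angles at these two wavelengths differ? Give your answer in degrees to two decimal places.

At 465 nm (n = 1.338): cos²i = 0.26341 → i = 59.120°, r = 39.899°, D_min = 138.643°, rainbow angle = 41.357°.
At 714 nm (n = 1.331): cos²i = 0.25719 → i = 59.527°, r = 40.356°, D_min = 137.630°, rainbow angle = 42.370°.
Angular width = |41.357° − 42.370°| = 1.013°.

1.01°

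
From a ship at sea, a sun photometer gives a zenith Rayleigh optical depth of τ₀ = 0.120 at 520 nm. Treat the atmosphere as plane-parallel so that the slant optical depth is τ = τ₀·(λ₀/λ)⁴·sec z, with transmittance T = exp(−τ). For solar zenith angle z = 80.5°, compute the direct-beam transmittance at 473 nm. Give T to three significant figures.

0.346

sec 80.5° = 6.0589.
τ = 0.120 × (520/473)⁴ × 6.0589 = 0.120 × 1.4607 × 6.0589 = 1.0620.
T = exp(−1.0620) = 0.3457.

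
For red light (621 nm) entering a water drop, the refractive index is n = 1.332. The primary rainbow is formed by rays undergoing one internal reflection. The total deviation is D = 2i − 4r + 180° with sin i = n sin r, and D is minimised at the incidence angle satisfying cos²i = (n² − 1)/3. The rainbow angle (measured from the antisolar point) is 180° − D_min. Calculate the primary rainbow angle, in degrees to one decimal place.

cos²i = (1.77422 − 1)/3 = 0.25807; i = arccos(0.50801) = 59.469°.
sin r = sin 59.469°/1.332 = 0.64666; r = 40.290°.
D_min = 2·59.469° − 4·40.290° + 180° = 137.776°.
Rainbow angle = 180° − D_min = 42.224°.

42.2°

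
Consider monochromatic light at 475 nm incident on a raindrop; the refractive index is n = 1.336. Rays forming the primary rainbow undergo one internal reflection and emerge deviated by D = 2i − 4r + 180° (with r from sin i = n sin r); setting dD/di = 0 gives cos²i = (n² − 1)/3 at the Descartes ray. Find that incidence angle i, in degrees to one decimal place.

59.2°

cos²i = (1.336² − 1)/3 = (1.78490 − 1)/3 = 0.26163.
cos i = 0.51150, so i = 59.236°.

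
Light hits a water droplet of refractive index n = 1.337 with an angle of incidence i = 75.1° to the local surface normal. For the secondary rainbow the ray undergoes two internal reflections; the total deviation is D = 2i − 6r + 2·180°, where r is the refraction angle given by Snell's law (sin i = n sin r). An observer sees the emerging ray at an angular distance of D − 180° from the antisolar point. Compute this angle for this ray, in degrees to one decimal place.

sin r = sin 75.1° / 1.337 = 0.9664/1.337 = 0.7228; r = 46.29°.
D = 2·75.1° − 6·46.29° + 2·180° = 150.20° − 277.71° + 360° = 232.49°.
Angle from antisolar point = D − 180° = 52.49°.

52.5°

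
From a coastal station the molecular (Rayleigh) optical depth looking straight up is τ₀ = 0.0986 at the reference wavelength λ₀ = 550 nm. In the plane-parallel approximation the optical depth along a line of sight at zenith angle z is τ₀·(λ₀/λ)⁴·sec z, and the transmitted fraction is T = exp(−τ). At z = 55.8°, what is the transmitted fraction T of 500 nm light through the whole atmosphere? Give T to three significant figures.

0.773

sec 55.8° = 1.7791.
τ = 0.0986 × (550/500)⁴ × 1.7791 = 0.0986 × 1.4641 × 1.7791 = 0.2568.
T = exp(−0.2568) = 0.7735.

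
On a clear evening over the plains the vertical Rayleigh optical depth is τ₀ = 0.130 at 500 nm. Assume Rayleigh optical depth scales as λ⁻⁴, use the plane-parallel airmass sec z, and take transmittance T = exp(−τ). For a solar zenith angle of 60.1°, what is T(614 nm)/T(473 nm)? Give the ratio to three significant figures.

Airmass: sec 60.1° = 2.0061.
τ(614 nm) = 0.130 × (500/614)⁴ × 2.0061 = 0.130 × 0.4398 × 2.0061 = 0.1147.
τ(473 nm) = 0.130 × (500/473)⁴ × 2.0061 = 0.130 × 1.2486 × 2.0061 = 0.3256.
T(614)/T(473) = exp(τ_B − τ_A) = exp(0.2109) = 1.2348.

1.23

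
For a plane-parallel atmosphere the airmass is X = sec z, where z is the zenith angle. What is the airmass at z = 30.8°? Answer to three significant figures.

1.16

X = sec z = 1/cos 30.8° = 1/0.8590 = 1.1642.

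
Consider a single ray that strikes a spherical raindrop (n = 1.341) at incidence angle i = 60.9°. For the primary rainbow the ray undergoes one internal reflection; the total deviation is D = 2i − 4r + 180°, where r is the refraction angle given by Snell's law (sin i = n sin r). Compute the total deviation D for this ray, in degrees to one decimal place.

sin r = sin 60.9° / 1.341 = 0.8738/1.341 = 0.6516; r = 40.66°.
D = 2·60.9° − 4·40.66° + 180° = 121.80° − 162.64° + 180° = 139.16°.

139.2°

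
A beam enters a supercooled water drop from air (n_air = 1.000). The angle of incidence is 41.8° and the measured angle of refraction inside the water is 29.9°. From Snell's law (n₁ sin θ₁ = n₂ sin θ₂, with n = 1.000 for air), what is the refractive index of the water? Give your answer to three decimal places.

n = sin θ_i / sin θ_r = sin 41.8° / sin 29.9° = 0.6665 / 0.4985 = 1.3371.

1.337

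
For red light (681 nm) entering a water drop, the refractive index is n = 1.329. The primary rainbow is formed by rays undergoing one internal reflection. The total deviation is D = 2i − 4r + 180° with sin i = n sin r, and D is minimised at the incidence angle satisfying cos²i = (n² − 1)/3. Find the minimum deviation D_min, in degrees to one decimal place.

137.3°

cos²i = (1.76624 − 1)/3 = 0.25541; i = arccos(0.50538) = 59.643°.
sin r = sin 59.643°/1.329 = 0.64928; r = 40.487°.
D_min = 2·59.643° − 4·40.487° + 180° = 137.337°.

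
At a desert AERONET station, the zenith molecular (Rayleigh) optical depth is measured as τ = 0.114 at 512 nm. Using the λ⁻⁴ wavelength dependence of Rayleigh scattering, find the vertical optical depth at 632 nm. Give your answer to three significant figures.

0.0491

τ(632 nm) = τ(512 nm) × (512/632)⁴ = 0.114 × (0.8101)⁴ = 0.114 × 0.4307 = 0.0491.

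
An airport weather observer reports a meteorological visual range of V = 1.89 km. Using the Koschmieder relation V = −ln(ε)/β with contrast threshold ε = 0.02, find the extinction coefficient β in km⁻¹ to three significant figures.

2.07 km⁻¹

β = −ln(0.02) / V = 3.912 / 1.89 = 2.0699 km⁻¹.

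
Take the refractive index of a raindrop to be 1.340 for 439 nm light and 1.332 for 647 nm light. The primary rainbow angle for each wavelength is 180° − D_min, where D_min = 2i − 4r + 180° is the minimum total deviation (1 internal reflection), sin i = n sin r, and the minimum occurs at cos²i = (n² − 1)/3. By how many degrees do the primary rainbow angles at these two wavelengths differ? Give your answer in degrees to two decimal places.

At 439 nm (n = 1.340): cos²i = 0.26520 → i = 59.004°, r = 39.770°, D_min = 138.929°, rainbow angle = 41.071°.
At 647 nm (n = 1.332): cos²i = 0.25807 → i = 59.469°, r = 40.290°, D_min = 137.776°, rainbow angle = 42.224°.
Angular width = |41.071° − 42.224°| = 1.153°.

1.15°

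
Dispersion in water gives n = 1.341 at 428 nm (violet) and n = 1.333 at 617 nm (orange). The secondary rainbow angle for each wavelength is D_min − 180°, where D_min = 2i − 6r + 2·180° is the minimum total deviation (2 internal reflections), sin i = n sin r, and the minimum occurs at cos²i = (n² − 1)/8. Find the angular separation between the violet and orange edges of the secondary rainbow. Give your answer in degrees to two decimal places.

At 428 nm (n = 1.341): cos²i = 0.09979 → i = 71.586°, r = 45.034°, D_min = 232.966°, rainbow angle = 52.966°.
At 617 nm (n = 1.333): cos²i = 0.09711 → i = 71.843°, r = 45.466°, D_min = 230.891°, rainbow angle = 50.891°.
Angular width = |52.966° − 50.891°| = 2.075°.

2.08°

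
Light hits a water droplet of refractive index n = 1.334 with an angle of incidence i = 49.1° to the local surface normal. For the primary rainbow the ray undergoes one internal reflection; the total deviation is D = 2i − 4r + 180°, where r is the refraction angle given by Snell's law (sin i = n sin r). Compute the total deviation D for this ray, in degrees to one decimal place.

sin r = sin 49.1° / 1.334 = 0.7559/1.334 = 0.5666; r = 34.51°.
D = 2·49.1° − 4·34.51° + 180° = 98.20° − 138.06° + 180° = 140.14°.

140.1°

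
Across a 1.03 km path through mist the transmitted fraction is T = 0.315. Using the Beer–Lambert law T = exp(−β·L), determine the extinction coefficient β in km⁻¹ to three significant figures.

1.12 km⁻¹

Beer–Lambert: T = exp(−βL) ⇒ β = −ln(T)/L = −ln(0.315)/1.03 = 1.1552/1.03 = 1.122 km⁻¹.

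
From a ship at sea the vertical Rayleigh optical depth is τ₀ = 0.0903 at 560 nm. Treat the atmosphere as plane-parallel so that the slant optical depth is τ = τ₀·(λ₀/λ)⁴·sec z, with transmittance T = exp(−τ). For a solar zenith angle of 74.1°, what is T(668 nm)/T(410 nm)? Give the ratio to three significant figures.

Airmass: sec 74.1° = 3.6502.
τ(668 nm) = 0.0903 × (560/668)⁴ × 3.6502 = 0.0903 × 0.4939 × 3.6502 = 0.1628.
τ(410 nm) = 0.0903 × (560/410)⁴ × 3.6502 = 0.0903 × 3.4803 × 3.6502 = 1.1471.
T(668)/T(410) = exp(τ_B − τ_A) = exp(0.9843) = 2.6761.

2.68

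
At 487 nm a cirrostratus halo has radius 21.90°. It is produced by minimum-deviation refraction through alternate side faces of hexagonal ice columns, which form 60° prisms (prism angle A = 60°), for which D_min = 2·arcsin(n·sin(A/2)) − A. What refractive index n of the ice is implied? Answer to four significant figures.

Rearranging: n = sin((D_min + A)/2) / sin(A/2).
(D_min + A)/2 = (21.90° + 60°)/2 = 40.950°.
n = sin 40.950° / sin 30° = 0.6554 / 0.5000 = 1.3108.

1.311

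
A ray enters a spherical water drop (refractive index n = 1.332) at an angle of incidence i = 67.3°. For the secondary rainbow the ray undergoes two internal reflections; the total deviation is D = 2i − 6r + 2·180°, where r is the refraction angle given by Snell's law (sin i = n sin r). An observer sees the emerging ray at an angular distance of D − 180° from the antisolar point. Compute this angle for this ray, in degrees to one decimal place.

51.6°

sin r = sin 67.3° / 1.332 = 0.9225/1.332 = 0.6926; r = 43.84°.
D = 2·67.3° − 6·43.84° + 2·180° = 134.60° − 263.02° + 360° = 231.58°.
Angle from antisolar point = D − 180° = 51.58°.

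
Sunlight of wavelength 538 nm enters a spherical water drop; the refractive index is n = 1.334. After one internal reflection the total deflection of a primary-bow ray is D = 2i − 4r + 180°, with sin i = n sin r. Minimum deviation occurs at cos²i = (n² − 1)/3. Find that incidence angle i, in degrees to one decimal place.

59.4°

cos²i = (1.334² − 1)/3 = (1.77956 − 1)/3 = 0.25985.
cos i = 0.50976, so i = 59.352°.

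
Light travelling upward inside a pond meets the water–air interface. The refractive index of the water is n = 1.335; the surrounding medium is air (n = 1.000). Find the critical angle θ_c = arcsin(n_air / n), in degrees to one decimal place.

48.5°

sin θ_c = n_air / n = 1.000 / 1.335 = 0.7491.
θ_c = arcsin(0.7491) = 48.51°.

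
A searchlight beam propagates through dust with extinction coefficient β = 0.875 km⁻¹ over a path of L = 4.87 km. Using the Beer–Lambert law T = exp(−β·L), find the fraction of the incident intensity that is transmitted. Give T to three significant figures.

τ = β·L = 0.875 × 4.87 = 4.2613.
T = exp(−4.2613) = 0.0141.

0.0141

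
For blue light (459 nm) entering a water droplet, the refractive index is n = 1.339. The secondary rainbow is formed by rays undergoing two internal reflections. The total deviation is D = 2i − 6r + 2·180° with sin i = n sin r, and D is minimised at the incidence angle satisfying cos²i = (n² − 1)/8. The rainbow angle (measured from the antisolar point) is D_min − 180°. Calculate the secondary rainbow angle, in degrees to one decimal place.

52.5°

cos²i = (1.79292 − 1)/8 = 0.09912; i = arccos(0.31483) = 71.650°.
sin r = sin 71.650°/1.339 = 0.70885; r = 45.141°.
D_min = 2·71.650° − 6·45.141° + 360° = 232.451°.
Rainbow angle = D_min − 180° = 52.451°.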